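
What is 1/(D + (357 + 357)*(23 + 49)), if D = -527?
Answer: 1/50881 ≈ 1.9654e-5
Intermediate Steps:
1/(D + (357 + 357)*(23 + 49)) = 1/(-527 + (357 + 357)*(23 + 49)) = 1/(-527 + 714*72) = 1/(-527 + 51408) = 1/50881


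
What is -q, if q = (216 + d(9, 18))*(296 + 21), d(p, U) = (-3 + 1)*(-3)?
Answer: -70374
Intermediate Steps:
d(p, U) = 6 (d(p, U) = -2*(-3) = 6)
q = 70374 (q = (216 + 6)*(296 + 21) = 222*317 = 70374)
-q = -1*70374 = -70374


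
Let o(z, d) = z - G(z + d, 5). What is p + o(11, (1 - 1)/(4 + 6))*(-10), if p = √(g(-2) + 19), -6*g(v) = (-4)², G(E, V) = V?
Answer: -60 + 7*√3/3 ≈ -55.959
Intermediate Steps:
g(v) = -8/3 (g(v) = -⅙*(-4)² = -⅙*16 = -8/3)
p = 7*√3/3 (p = √(-8/3 + 19) = √(49/3) = 7*√3/3 ≈ 4.0415)
o(z, d) = -5 + z (o(z, d) = z - 1*5 = z - 5 = -5 + z)
p + o(11, (1 - 1)/(4 + 6))*(-10) = 7*√3/3 + (-5 + 11)*(-10) = 7*√3/3 + 6*(-10) = 7*√3/3 - 60 = -60 + 7*√3/3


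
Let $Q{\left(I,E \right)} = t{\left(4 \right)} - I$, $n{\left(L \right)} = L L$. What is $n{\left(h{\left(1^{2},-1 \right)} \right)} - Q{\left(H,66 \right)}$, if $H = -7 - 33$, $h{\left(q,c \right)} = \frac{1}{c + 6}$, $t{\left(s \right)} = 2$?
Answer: $- \frac{1049}{25} \approx -41.96$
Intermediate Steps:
$h{\left(q,c \right)} = \frac{1}{6 + c}$
$n{\left(L \right)} = L^{2}$
$H = -40$ ($H = -7 - 33 = -40$)
$Q{\left(I,E \right)} = 2 - I$
$n{\left(h{\left(1^{2},-1 \right)} \right)} - Q{\left(H,66 \right)} = \left(\frac{1}{6 - 1}\right)^{2} - \left(2 - -40\right) = \left(\frac{1}{5}\right)^{2} - \left(2 + 40\right) = \left(\frac{1}{5}\right)^{2} - 42 = \frac{1}{25} - 42 = - \frac{1049}{25}$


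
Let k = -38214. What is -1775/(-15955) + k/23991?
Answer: -3437093/2319857 ≈ -1.4816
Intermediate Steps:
-1775/(-15955) + k/23991 = -1775/(-15955) - 38214/23991 = -1775*(-1/15955) - 38214*1/23991 = 355/3191 - 1158/727 = -3437093/2319857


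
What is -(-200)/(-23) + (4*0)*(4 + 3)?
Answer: -200/23 ≈ -8.6956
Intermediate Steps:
-(-200)/(-23) + (4*0)*(4 + 3) = -(-200)*(-1)/23 + 0*7 = -25*8/23 + 0 = -200/23 + 0 = -200/23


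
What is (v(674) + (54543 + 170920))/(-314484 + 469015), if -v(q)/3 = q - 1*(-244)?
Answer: 222709/154531 ≈ 1.4412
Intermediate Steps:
v(q) = -732 - 3*q (v(q) = -3*(q - 1*(-244)) = -3*(q + 244) = -3*(244 + q) = -732 - 3*q)
(v(674) + (54543 + 170920))/(-314484 + 469015) = ((-732 - 3*674) + (54543 + 170920))/(-314484 + 469015) = ((-732 - 2022) + 225463)/154531 = (-2754 + 225463)*(1/154531) = 222709*(1/154531) = 222709/154531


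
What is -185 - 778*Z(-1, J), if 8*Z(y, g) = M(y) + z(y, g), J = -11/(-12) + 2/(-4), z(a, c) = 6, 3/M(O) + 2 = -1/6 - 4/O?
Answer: -10204/11 ≈ -927.64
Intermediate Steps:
M(O) = 3/(-13/6 - 4/O) (M(O) = 3/(-2 + (-1/6 - 4/O)) = 3/(-13/6 - 4/O))
J = 5/12 (J = -11*(-1/12) + 2*(-1/4) = 11/12 - 1/2 = 5/12 ≈ 0.41667)
Z(y, g) = 3/4 - 9*y/(4*(24 + 13*y)) (Z(y, g) = (-18*y/(24 + 13*y) + 6)/8 = (6 - 18*y/(24 + 13*y))/8 = 3/4 - 9*y/(4*(24 + 13*y)))
-185 - 778*Z(-1, J) = -185 - 1167*(12 + 5*(-1))/(24 + 13*(-1)) = -185 - 1167*(12 - 5)/(24 - 13) = -185 - 1167*7/11 = -185 - 778*21/22 = -185 - 8169/11 = -10204/11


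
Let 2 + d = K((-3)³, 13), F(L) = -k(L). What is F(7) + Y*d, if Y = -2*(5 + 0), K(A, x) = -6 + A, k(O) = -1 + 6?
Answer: 345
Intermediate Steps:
k(O) = 5
F(L) = -5 (F(L) = -1*5 = -5)
d = -35 (d = -2 + (-6 + (-3)³) = -2 + (-6 - 27) = -2 - 33 = -35)
Y = -10 (Y = -2*5 = -10)
F(7) + Y*d = -5 - 10*(-35) = -5 + 350 = 345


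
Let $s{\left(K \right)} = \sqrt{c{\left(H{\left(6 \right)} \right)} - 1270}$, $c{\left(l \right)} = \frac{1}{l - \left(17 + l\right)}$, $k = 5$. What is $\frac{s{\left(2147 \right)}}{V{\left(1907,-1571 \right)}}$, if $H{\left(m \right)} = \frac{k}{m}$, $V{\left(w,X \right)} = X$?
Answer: $- \frac{3 i \sqrt{40783}}{26707} \approx - 0.022685 i$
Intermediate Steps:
$H{\left(m \right)} = \frac{5}{m}$
$c{\left(l \right)} = - \frac{1}{17}$ ($c{\left(l \right)} = \frac{1}{-17} = - \frac{1}{17}$)
$s{\left(K \right)} = \frac{3 i \sqrt{40783}}{17}$ ($s{\left(K \right)} = \sqrt{- \frac{1}{17} - 1270} = \sqrt{- \frac{21591}{17}} = \frac{3 i \sqrt{40783}}{17}$)
$\frac{s{\left(2147 \right)}}{V{\left(1907,-1571 \right)}} = \frac{\frac{3}{17} i \sqrt{40783}}{-1571} = \frac{3 i \sqrt{40783}}{17} \left(- \frac{1}{1571}\right) = - \frac{3 i \sqrt{40783}}{26707}$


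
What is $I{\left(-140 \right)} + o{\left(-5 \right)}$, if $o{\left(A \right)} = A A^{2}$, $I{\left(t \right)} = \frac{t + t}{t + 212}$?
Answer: $- \frac{1160}{9} \approx -128.89$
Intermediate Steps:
$I{\left(t \right)} = \frac{2 t}{212 + t}$
$o{\left(A \right)} = A^{3}$
$I{\left(-140 \right)} + o{\left(-5 \right)} = 2 \left(-140\right) \frac{1}{212 - 140} + \left(-5\right)^{3} = 2 \left(-140\right) \frac{1}{72} - 125 = - \frac{35}{9} - 125 = - \frac{1160}{9}$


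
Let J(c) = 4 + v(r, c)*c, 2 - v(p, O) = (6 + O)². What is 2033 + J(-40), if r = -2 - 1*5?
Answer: 48197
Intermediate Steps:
r = -7 (r = -2 - 5 = -7)
v(p, O) = 2 - (6 + O)²
J(c) = 4 + c*(2 - (6 + c)²) (J(c) = 4 + (2 - (6 + c)²)*c = 4 + c*(2 - (6 + c)²))
2033 + J(-40) = 2033 + (4 - 1*(-40)*(-2 + (6 - 40)²)) = 2033 + (4 - 1*(-40)*(-2 + (-34)²)) = 2033 + (4 - 1*(-40)*(-2 + 1156)) = 2033 + (4 - 1*(-40)*1154) = 2033 + (4 + 46160) = 2033 + 46164 = 48197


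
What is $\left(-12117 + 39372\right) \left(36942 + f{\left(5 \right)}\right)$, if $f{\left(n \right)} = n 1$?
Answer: $1006990485$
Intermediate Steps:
$f{\left(n \right)} = n$
$\left(-12117 + 39372\right) \left(36942 + f{\left(5 \right)}\right) = \left(-12117 + 39372\right) \left(36942 + 5\right) = 27255 \cdot 36947 = 1006990485$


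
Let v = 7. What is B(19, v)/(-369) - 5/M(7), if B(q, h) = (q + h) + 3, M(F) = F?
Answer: -2048/2583 ≈ -0.79288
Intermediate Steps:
B(q, h) = 3 + h + q (B(q, h) = (h + q) + 3 = 3 + h + q)
B(19, v)/(-369) - 5/M(7) = (3 + 7 + 19)/(-369) - 5/7 = 29*(-1/369) - 5*1/7 = -29/369 - 5/7 = -2048/2583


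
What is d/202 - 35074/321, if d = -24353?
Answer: -14902261/64842 ≈ -229.82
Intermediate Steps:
d/202 - 35074/321 = -24353/202 - 35074/321 = -14902261/64842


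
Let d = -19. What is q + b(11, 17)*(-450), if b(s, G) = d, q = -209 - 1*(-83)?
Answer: 8424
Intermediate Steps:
q = -126 (q = -209 + 83 = -126)
b(s, G) = -19
q + b(11, 17)*(-450) = -126 - 19*(-450) = -126 + 8550 = 8424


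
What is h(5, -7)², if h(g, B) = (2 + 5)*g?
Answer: 1225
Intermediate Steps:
h(g, B) = 7*g
h(5, -7)² = (7*5)² = 35² = 1225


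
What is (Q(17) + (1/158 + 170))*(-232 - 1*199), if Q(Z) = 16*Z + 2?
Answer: -30235943/158 ≈ -1.9137e+5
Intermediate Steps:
Q(Z) = 2 + 16*Z
(Q(17) + (1/158 + 170))*(-232 - 1*199) = ((2 + 16*17) + (1/158 + 170))*(-232 - 1*199) = ((2 + 272) + (1/158 + 170))*(-232 - 199) = (274 + 26861/158)*(-431) = (70153/158)*(-431) = -30235943/158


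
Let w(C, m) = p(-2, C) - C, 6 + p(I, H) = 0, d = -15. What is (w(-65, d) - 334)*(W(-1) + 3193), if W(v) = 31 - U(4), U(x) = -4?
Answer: -887700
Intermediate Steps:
p(I, H) = -6 (p(I, H) = -6 + 0 = -6)
w(C, m) = -6 - C
W(v) = 35 (W(v) = 31 - 1*(-4) = 31 + 4 = 35)
(w(-65, d) - 334)*(W(-1) + 3193) = ((-6 - 1*(-65)) - 334)*(35 + 3193) = ((-6 + 65) - 334)*3228 = (59 - 334)*3228 = -275*3228 = -887700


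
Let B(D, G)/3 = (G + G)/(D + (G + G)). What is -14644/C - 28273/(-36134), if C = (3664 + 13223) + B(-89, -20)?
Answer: -317425045/3748546322 ≈ -0.084679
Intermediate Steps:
B(D, G) = 6*G/(D + 2*G) (B(D, G) = 3*((G + G)/(D + (G + G))) = 3*((2*G)/(D + 2*G)) = 3*(2*G/(D + 2*G)) = 6*G/(D + 2*G))
C = 726181/43 (C = (3664 + 13223) + 6*(-20)/(-89 + 2*(-20)) = 16887 + 6*(-20)/(-89 - 40) = 16887 + 6*(-20)/(-129) = 16887 + 6*(-20)*(-1/129) = 16887 + 40/43 = 726181/43 ≈ 16888.)
-14644/C - 28273/(-36134) = -14644/726181/43 - 28273/(-36134) = -14644*43/726181 - 28273*(-1/36134) = -629692/726181 + 4039/5162 = -317425045/3748546322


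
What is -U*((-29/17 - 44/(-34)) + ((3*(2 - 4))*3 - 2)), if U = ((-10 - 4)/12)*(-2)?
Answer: 2429/51 ≈ 47.627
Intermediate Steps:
U = 7/3 (U = -14*1/12*(-2) = -7/6*(-2) = 7/3 ≈ 2.3333)
-U*((-29/17 - 44/(-34)) + ((3*(2 - 4))*3 - 2)) = -7*((-29/17 - 44/(-34)) + ((3*(2 - 4))*3 - 2))/3 = -7*((-29*1/17 - 44*(-1/34)) + ((3*(-2))*3 - 2))/3 = -7*((-29/17 + 22/17) + (-6*3 - 2))/3 = -7*(-7/17 + (-18 - 2))/3 = -7*(-7/17 - 20)/3 = -7*(-347)/(3*17) = -1*(-2429/51) = 2429/51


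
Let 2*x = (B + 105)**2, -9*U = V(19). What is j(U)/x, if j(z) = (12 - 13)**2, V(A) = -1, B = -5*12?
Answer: 2/2025 ≈ 0.00098765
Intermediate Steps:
B = -60
U = 1/9 (U = -1/9*(-1) = 1/9 ≈ 0.11111)
j(z) = 1 (j(z) = (-1)**2 = 1)
x = 2025/2 (x = (-60 + 105)**2/2 = (1/2)*45**2 = (1/2)*2025 = 2025/2 ≈ 1012.5)
j(U)/x = 1/(2025/2) = 1*(2/2025) = 2/2025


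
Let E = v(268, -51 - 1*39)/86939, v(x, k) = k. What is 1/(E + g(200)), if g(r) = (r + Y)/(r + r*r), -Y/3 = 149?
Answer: -3494947800/25091933 ≈ -139.29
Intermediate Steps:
Y = -447 (Y = -3*149 = -447)
g(r) = (-447 + r)/(r + r²) (g(r) = (r - 447)/(r + r*r) = (-447 + r)/(r + r²))
E = -90/86939 (E = (-51 - 1*39)/86939 = (-51 - 39)*(1/86939) = -90*1/86939 = -90/86939 ≈ -0.0010352)
1/(E + g(200)) = 1/(-90/86939 + (-447 + 200)/(200*(1 + 200))) = 1/(-90/86939 + (1/200)*(-247)/201) = 1/(-90/86939 + (1/200)*(1/201)*(-247)) = 1/(-90/86939 - 247/40200) = 1/(-25091933/3494947800) = -3494947800/25091933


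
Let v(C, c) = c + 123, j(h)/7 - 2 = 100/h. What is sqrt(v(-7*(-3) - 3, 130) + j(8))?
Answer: sqrt(1418)/2 ≈ 18.828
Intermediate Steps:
j(h) = 14 + 700/h (j(h) = 14 + 7*(100/h) = 14 + 700/h)
v(C, c) = 123 + c
sqrt(v(-7*(-3) - 3, 130) + j(8)) = sqrt((123 + 130) + (14 + 700/8)) = sqrt(253 + (14 + 700*(1/8))) = sqrt(253 + (14 + 175/2)) = sqrt(253 + 203/2) = sqrt(709/2) = sqrt(1418)/2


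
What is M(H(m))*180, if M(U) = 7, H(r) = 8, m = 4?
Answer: 1260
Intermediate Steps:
M(H(m))*180 = 7*180 = 1260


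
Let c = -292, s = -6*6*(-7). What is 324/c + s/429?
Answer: -5451/10439 ≈ -0.52218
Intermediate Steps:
s = 252 (s = -36*(-7) = 252)
324/c + s/429 = 324/(-292) + 252/429 = 324*(-1/292) + 252*(1/429) = -81/73 + 84/143 = -5451/10439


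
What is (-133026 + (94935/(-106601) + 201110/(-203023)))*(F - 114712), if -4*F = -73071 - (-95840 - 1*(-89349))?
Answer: 282339787308223874871/21642454823 ≈ 1.3046e+10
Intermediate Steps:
F = 16645 (F = -(-73071 - (-95840 - 1*(-89349)))/4 = -(-73071 - (-95840 + 89349))/4 = -(-73071 - 1*(-6491))/4 = -(-73071 + 6491)/4 = -1/4*(-66580) = 16645)
(-133026 + (94935/(-106601) + 201110/(-203023)))*(F - 114712) = (-133026 + (94935/(-106601) + 201110/(-203023)))*(16645 - 114712) = (-133026 + (94935*(-1/106601) + 201110*(-1/203023)))*(-98067) = (-133026 + (-94935/106601 - 201110/203023))*(-98067) = (-133026 - 40712515615/21642454823)*(-98067) = -2879049907800013/21642454823*(-98067) = 282339787308223874871/21642454823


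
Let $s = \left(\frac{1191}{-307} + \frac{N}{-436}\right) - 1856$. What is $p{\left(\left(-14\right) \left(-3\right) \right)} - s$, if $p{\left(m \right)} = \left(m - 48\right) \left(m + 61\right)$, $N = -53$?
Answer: $\frac{166211781}{133852} \approx 1241.8$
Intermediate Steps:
$p{\left(m \right)} = \left(-48 + m\right) \left(61 + m\right)$
$s = - \frac{248932317}{133852}$ ($s = \left(\frac{1191}{-307} - \frac{53}{-436}\right) - 1856 = \left(1191 \left(- \frac{1}{307}\right) - - \frac{53}{436}\right) - 1856 = \left(- \frac{1191}{307} + \frac{53}{436}\right) - 1856 = - \frac{503005}{133852} - 1856 = - \frac{248932317}{133852} \approx -1859.8$)
$p{\left(\left(-14\right) \left(-3\right) \right)} - s = \left(-2928 + \left(\left(-14\right) \left(-3\right)\right)^{2} + 13 \left(\left(-14\right) \left(-3\right)\right)\right) - - \frac{248932317}{133852} = \left(-2928 + 42^{2} + 13 \cdot 42\right) + \frac{248932317}{133852} = \left(-2928 + 1764 + 546\right) + \frac{248932317}{133852} = -618 + \frac{248932317}{133852} = \frac{166211781}{133852}$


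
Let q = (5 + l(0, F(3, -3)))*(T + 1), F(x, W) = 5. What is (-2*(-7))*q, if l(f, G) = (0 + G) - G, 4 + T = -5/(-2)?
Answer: -35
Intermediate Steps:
T = -3/2 (T = -4 - 5/(-2) = -4 - 5*(-½) = -4 + 5/2 = -3/2 ≈ -1.5000)
l(f, G) = 0 (l(f, G) = G - G = 0)
q = -5/2 (q = (5 + 0)*(-3/2 + 1) = 5*(-½) = -5/2 ≈ -2.5000)
(-2*(-7))*q = -2*(-7)*(-5/2) = 14*(-5/2) = -35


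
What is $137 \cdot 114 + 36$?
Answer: $15654$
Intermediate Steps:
$137 \cdot 114 + 36 = 15618 + 36 = 15654$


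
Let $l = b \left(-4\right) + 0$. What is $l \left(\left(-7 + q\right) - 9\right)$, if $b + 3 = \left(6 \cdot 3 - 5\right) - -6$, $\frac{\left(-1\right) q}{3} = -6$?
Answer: $-128$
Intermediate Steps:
$q = 18$ ($q = \left(-3\right) \left(-6\right) = 18$)
$b = 16$ ($b = -3 + \left(\left(6 \cdot 3 - 5\right) - -6\right) = -3 + \left(\left(18 - 5\right) + 6\right) = -3 + \left(13 + 6\right) = -3 + 19 = 16$)
$l = -64$ ($l = 16 \left(-4\right) + 0 = -64 + 0 = -64$)
$l \left(\left(-7 + q\right) - 9\right) = - 64 \left(\left(-7 + 18\right) - 9\right) = - 64 \left(11 - 9\right) = \left(-64\right) 2 = -128$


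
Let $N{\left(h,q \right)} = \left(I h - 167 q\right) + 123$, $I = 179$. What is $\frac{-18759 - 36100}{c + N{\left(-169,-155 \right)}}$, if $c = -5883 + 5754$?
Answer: $\frac{54859}{4372} \approx 12.548$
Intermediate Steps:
$N{\left(h,q \right)} = 123 - 167 q + 179 h$ ($N{\left(h,q \right)} = \left(179 h - 167 q\right) + 123 = \left(- 167 q + 179 h\right) + 123 = 123 - 167 q + 179 h$)
$c = -129$
$\frac{-18759 - 36100}{c + N{\left(-169,-155 \right)}} = \frac{-18759 - 36100}{-129 + \left(123 - -25885 + 179 \left(-169\right)\right)} = - \frac{54859}{-129 + \left(123 + 25885 - 30251\right)} = - \frac{54859}{-129 - 4243} = - \frac{54859}{-4372} = \left(-54859\right) \left(- \frac{1}{4372}\right) = \frac{54859}{4372}$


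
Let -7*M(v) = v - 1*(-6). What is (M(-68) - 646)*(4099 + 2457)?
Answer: -29239760/7 ≈ -4.1771e+6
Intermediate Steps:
M(v) = -6/7 - v/7 (M(v) = -(v - 1*(-6))/7 = -(v + 6)/7 = -(6 + v)/7 = -6/7 - v/7)
(M(-68) - 646)*(4099 + 2457) = ((-6/7 - ⅐*(-68)) - 646)*(4099 + 2457) = ((-6/7 + 68/7) - 646)*6556 = (62/7 - 646)*6556 = -4460/7*6556 = -29239760/7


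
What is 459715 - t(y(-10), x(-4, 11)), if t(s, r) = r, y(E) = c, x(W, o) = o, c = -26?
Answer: 459704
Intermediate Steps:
y(E) = -26
459715 - t(y(-10), x(-4, 11)) = 459715 - 1*11 = 459715 - 11 = 459704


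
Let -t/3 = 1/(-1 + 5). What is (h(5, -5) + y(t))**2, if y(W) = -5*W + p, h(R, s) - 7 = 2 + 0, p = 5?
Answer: 5041/16 ≈ 315.06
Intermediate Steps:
t = -3/4 (t = -3/(-1 + 5) = -3/4 ≈ -0.75000)
h(R, s) = 9 (h(R, s) = 7 + (2 + 0) = 7 + 2 = 9)
y(W) = 5 - 5*W (y(W) = -5*W + 5 = 5 - 5*W)
(h(5, -5) + y(t))**2 = (9 + (5 - 5*(-3/4)))**2 = (9 + (5 + 15/4))**2 = (9 + 35/4)**2 = (71/4)**2 = 5041/16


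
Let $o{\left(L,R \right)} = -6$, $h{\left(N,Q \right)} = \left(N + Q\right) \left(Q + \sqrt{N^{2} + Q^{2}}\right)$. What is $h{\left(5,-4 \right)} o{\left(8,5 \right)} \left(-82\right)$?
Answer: $-1968 + 492 \sqrt{41} \approx 1182.3$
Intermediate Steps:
$h{\left(5,-4 \right)} o{\left(8,5 \right)} \left(-82\right) = \left(\left(-4\right)^{2} + 5 \left(-4\right) + 5 \sqrt{5^{2} + \left(-4\right)^{2}} - 4 \sqrt{5^{2} + \left(-4\right)^{2}}\right) \left(-6\right) \left(-82\right) = \left(16 - 20 + 5 \sqrt{25 + 16} - 4 \sqrt{25 + 16}\right) \left(-6\right) \left(-82\right) = \left(16 - 20 + 5 \sqrt{41} - 4 \sqrt{41}\right) \left(-6\right) \left(-82\right) = \left(-4 + \sqrt{41}\right) \left(-6\right) \left(-82\right) = \left(24 - 6 \sqrt{41}\right) \left(-82\right) = -1968 + 492 \sqrt{41}$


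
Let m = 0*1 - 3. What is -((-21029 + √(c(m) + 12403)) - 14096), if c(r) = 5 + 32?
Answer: 35125 - 2*√3110 ≈ 35013.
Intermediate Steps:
m = -3 (m = 0 - 3 = -3)
c(r) = 37
-((-21029 + √(c(m) + 12403)) - 14096) = -((-21029 + √(37 + 12403)) - 14096) = -((-21029 + √12440) - 14096) = -((-21029 + 2*√3110) - 14096) = -(-35125 + 2*√3110) = 35125 - 2*√3110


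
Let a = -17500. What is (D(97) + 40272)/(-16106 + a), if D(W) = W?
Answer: -40369/33606 ≈ -1.2012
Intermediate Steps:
(D(97) + 40272)/(-16106 + a) = (97 + 40272)/(-16106 - 17500) = 40369/(-33606) = 40369*(-1/33606) = -40369/33606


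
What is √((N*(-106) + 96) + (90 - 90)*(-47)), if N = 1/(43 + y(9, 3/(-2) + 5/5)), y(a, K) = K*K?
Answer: 34*√2422/173 ≈ 9.6721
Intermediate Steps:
y(a, K) = K²
N = 4/173 (N = 1/(43 + (3/(-2) + 5/5)²) = 1/(43 + (3*(-½) + 5*(⅕))²) = 1/(43 + (-3/2 + 1)²) = 1/(43 + (-½)²) = 1/(43 + ¼) = 1/(173/4) = 4/173 ≈ 0.023121)
√((N*(-106) + 96) + (90 - 90)*(-47)) = √(((4/173)*(-106) + 96) + (90 - 90)*(-47)) = √((-424/173 + 96) + 0*(-47)) = √(16184/173 + 0) = √(16184/173) = 34*√2422/173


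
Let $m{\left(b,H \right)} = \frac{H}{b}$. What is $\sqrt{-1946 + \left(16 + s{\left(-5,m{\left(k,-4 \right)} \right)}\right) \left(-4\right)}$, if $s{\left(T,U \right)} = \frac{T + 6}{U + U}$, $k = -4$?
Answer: $2 i \sqrt{503} \approx 44.855 i$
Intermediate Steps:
$s{\left(T,U \right)} = \frac{6 + T}{2 U}$
$\sqrt{-1946 + \left(16 + s{\left(-5,m{\left(k,-4 \right)} \right)}\right) \left(-4\right)} = \sqrt{-1946 + \left(16 + \frac{6 - 5}{2 \left(- \frac{4}{-4}\right)}\right) \left(-4\right)} = \sqrt{-1946 + \left(16 + \frac{1}{2} \frac{1}{\left(-4\right) \left(- \frac{1}{4}\right)} 1\right) \left(-4\right)} = \sqrt{-1946 + \left(16 + \frac{1}{2} \cdot 1^{-1} \cdot 1\right) \left(-4\right)} = \sqrt{-1946 + \left(16 + \frac{1}{2} \cdot 1 \cdot 1\right) \left(-4\right)} = \sqrt{-1946 + \left(16 + \frac{1}{2}\right) \left(-4\right)} = \sqrt{-1946 + \frac{33}{2} \left(-4\right)} = \sqrt{-1946 - 66} = \sqrt{-2012} = 2 i \sqrt{503}$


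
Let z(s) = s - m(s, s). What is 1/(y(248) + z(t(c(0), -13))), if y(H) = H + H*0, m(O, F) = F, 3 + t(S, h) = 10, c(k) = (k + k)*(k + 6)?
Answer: 1/248 ≈ 0.0040323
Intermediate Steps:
c(k) = 2*k*(6 + k) (c(k) = (2*k)*(6 + k) = 2*k*(6 + k))
t(S, h) = 7 (t(S, h) = -3 + 10 = 7)
y(H) = H (y(H) = H + 0 = H)
z(s) = 0 (z(s) = s - s = 0)
1/(y(248) + z(t(c(0), -13))) = 1/(248 + 0) = 1/248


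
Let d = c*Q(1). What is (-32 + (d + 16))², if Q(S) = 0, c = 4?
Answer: 256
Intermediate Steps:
d = 0 (d = 4*0 = 0)
(-32 + (d + 16))² = (-32 + (0 + 16))² = (-32 + 16)² = (-16)² = 256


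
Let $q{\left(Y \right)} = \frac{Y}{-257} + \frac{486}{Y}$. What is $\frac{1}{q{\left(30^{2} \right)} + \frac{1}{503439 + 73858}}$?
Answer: $- \frac{7418266450}{21972488267} \approx -0.33762$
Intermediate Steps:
$q{\left(Y \right)} = \frac{486}{Y} - \frac{Y}{257}$ ($q{\left(Y \right)} = Y \left(- \frac{1}{257}\right) + \frac{486}{Y} = - \frac{Y}{257} + \frac{486}{Y} = \frac{486}{Y} - \frac{Y}{257}$)
$\frac{1}{q{\left(30^{2} \right)} + \frac{1}{503439 + 73858}} = \frac{1}{\left(\frac{486}{30^{2}} - \frac{30^{2}}{257}\right) + \frac{1}{503439 + 73858}} = \frac{1}{\left(\frac{486}{900} - \frac{900}{257}\right) + \frac{1}{577297}} = \frac{1}{\left(486 \cdot \frac{1}{900} - \frac{900}{257}\right) + \frac{1}{577297}} = \frac{1}{\left(\frac{27}{50} - \frac{900}{257}\right) + \frac{1}{577297}} = \frac{1}{- \frac{38061}{12850} + \frac{1}{577297}} = \frac{1}{- \frac{21972488267}{7418266450}} = - \frac{7418266450}{21972488267}$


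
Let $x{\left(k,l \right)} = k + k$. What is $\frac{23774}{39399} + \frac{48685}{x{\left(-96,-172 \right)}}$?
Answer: $- \frac{212619523}{840512} \approx -252.96$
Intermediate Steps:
$x{\left(k,l \right)} = 2 k$
$\frac{23774}{39399} + \frac{48685}{x{\left(-96,-172 \right)}} = \frac{23774}{39399} + \frac{48685}{2 \left(-96\right)} = 23774 \cdot \frac{1}{39399} + \frac{48685}{-192} = \frac{23774}{39399} + 48685 \left(- \frac{1}{192}\right) = \frac{23774}{39399} - \frac{48685}{192} = - \frac{212619523}{840512}$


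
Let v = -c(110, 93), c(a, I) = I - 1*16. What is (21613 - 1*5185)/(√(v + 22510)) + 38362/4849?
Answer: 38362/4849 + 16428*√22433/22433 ≈ 117.59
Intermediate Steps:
c(a, I) = -16 + I (c(a, I) = I - 16 = -16 + I)
v = -77 (v = -(-16 + 93) = -1*77 = -77)
(21613 - 1*5185)/(√(v + 22510)) + 38362/4849 = (21613 - 1*5185)/(√(-77 + 22510)) + 38362/4849 = (21613 - 5185)/(√22433) + 38362*(1/4849) = 16428*(√22433/22433) + 38362/4849 = 16428*√22433/22433 + 38362/4849 = 38362/4849 + 16428*√22433/22433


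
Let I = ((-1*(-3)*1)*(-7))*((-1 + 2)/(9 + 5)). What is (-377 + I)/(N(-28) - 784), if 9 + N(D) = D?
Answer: 757/1642 ≈ 0.46102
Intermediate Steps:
N(D) = -9 + D
I = -3/2 (I = ((3*1)*(-7))*(1/14) = (3*(-7))*(1*(1/14)) = -21*1/14 = -3/2 ≈ -1.5000)
(-377 + I)/(N(-28) - 784) = (-377 - 3/2)/((-9 - 28) - 784) = -757/(2*(-37 - 784)) = -757/2/(-821) = -757/2*(-1/821) = 757/1642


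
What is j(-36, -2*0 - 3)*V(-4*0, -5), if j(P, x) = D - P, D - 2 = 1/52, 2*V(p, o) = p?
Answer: 0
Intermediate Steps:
V(p, o) = p/2
D = 105/52 (D = 2 + 1/52 = 105/52 ≈ 2.0192)
j(P, x) = 105/52 - P
j(-36, -2*0 - 3)*V(-4*0, -5) = (105/52 - 1*(-36))*((-4*0)/2) = (105/52 + 36)*((½)*0) = (1977/52)*0 = 0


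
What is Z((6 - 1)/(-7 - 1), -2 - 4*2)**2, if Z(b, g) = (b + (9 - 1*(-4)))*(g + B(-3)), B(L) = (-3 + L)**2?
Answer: 1656369/16 ≈ 1.0352e+5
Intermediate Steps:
Z(b, g) = (13 + b)*(36 + g) (Z(b, g) = (b + (9 - 1*(-4)))*(g + (-3 - 3)**2) = (b + (9 + 4))*(g + (-6)**2) = (b + 13)*(g + 36) = (13 + b)*(36 + g))
Z((6 - 1)/(-7 - 1), -2 - 4*2)**2 = (468 + 13*(-2 - 4*2) + 36*((6 - 1)/(-7 - 1)) + ((6 - 1)/(-7 - 1))*(-2 - 4*2))**2 = (468 + 13*(-2 - 8) + 36*(5/(-8)) + (5/(-8))*(-2 - 8))**2 = (468 + 13*(-10) + 36*(5*(-1/8)) + (5*(-1/8))*(-10))**2 = (468 - 130 + 36*(-5/8) - 5/8*(-10))**2 = (468 - 130 - 45/2 + 25/4)**2 = (1287/4)**2 = 1656369/16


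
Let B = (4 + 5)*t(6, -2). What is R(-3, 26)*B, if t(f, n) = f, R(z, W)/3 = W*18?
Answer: 75816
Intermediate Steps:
R(z, W) = 54*W (R(z, W) = 3*(W*18) = 3*(18*W) = 54*W)
B = 54 (B = (4 + 5)*6 = 9*6 = 54)
R(-3, 26)*B = (54*26)*54 = 1404*54 = 75816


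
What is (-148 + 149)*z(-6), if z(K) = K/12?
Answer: -½ ≈ -0.50000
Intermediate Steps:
z(K) = K/12 (z(K) = K*(1/12) = K/12)
(-148 + 149)*z(-6) = (-148 + 149)*((1/12)*(-6)) = 1*(-½) = -½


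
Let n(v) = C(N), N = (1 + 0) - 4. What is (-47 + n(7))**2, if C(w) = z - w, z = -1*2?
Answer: 2116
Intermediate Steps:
N = -3 (N = 1 - 4 = -3)
z = -2
C(w) = -2 - w
n(v) = 1 (n(v) = -2 - 1*(-3) = -2 + 3 = 1)
(-47 + n(7))**2 = (-47 + 1)**2 = (-46)**2 = 2116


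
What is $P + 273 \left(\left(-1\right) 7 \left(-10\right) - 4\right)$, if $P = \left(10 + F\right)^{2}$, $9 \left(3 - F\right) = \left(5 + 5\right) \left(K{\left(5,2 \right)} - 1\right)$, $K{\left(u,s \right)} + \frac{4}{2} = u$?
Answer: $\frac{1468867}{81} \approx 18134.0$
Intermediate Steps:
$K{\left(u,s \right)} = -2 + u$
$F = \frac{7}{9}$ ($F = 3 - \frac{\left(5 + 5\right) \left(\left(-2 + 5\right) - 1\right)}{9} = 3 - \frac{10 \left(3 - 1\right)}{9} = 3 - \frac{10 \cdot 2}{9} = 3 - \frac{20}{9} = \frac{7}{9} \approx 0.77778$)
$P = \frac{9409}{81}$ ($P = \left(10 + \frac{7}{9}\right)^{2} = \left(\frac{97}{9}\right)^{2} = \frac{9409}{81} \approx 116.16$)
$P + 273 \left(\left(-1\right) 7 \left(-10\right) - 4\right) = \frac{9409}{81} + 273 \left(\left(-1\right) 7 \left(-10\right) - 4\right) = \frac{9409}{81} + 273 \left(\left(-7\right) \left(-10\right) - 4\right) = \frac{9409}{81} + 273 \left(70 - 4\right) = \frac{9409}{81} + 273 \cdot 66 = \frac{9409}{81} + 18018 = \frac{1468867}{81}$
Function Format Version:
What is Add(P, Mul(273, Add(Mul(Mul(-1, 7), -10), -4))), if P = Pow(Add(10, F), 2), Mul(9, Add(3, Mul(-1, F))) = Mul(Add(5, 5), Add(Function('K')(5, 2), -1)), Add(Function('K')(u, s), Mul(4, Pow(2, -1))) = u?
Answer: Rational(1468867, 81) ≈ 18134.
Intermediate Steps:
Function('K')(u, s) = Add(-2, u)
F = Rational(7, 9) (F = Add(3, Mul(Rational(-1, 9), Mul(Add(5, 5), Add(Add(-2, 5), -1)))) = Add(3, Mul(Rational(-1, 9), Mul(10, Add(3, -1)))) = Add(3, Mul(Rational(-1, 9), Mul(10, 2))) = Add(3, Mul(Rational(-1, 9), 20)) = Add(3, Rational(-20, 9)) = Rational(7, 9) ≈ 0.77778)
P = Rational(9409, 81) (P = Pow(Add(10, Rational(7, 9)), 2) = Pow(Rational(97, 9), 2) = Rational(9409, 81) ≈ 116.16)
Add(P, Mul(273, Add(Mul(Mul(-1, 7), -10), -4))) = Add(Rational(9409, 81), Mul(273, Add(Mul(Mul(-1, 7), -10), -4))) = Add(Rational(9409, 81), Mul(273, Add(Mul(-7, -10), -4))) = Add(Rational(9409, 81), Mul(273, Add(70, -4))) = Add(Rational(9409, 81), Mul(273, 66)) = Add(Rational(9409, 81), 18018) = Rational(1468867, 81)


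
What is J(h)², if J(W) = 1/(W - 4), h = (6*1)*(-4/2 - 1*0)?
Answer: 1/256 ≈ 0.0039063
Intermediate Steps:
h = -12 (h = 6*(-4*½ + 0) = 6*(-2 + 0) = 6*(-2) = -12)
J(W) = 1/(-4 + W)
J(h)² = (1/(-4 - 12))² = (1/(-16))² = (-1/16)² = 1/256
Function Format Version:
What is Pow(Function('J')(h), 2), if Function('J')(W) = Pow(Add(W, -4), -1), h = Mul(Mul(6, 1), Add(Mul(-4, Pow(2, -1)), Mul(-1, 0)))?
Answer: Rational(1, 256) ≈ 0.0039063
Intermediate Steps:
h = -12 (h = Mul(6, Add(Mul(-4, Rational(1, 2)), 0)) = Mul(6, Add(-2, 0)) = Mul(6, -2) = -12)
Function('J')(W) = Pow(Add(-4, W), -1)
Pow(Function('J')(h), 2) = Pow(Pow(Add(-4, -12), -1), 2) = Pow(Pow(-16, -1), 2) = Pow(Rational(-1, 16), 2) = Rational(1, 256)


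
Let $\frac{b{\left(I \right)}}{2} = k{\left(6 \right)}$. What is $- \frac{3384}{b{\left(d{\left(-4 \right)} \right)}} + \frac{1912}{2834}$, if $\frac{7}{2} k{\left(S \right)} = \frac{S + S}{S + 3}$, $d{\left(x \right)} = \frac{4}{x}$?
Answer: $- \frac{12585299}{2834} \approx -4440.8$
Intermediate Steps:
$k{\left(S \right)} = \frac{4 S}{7 \left(3 + S\right)}$ ($k{\left(S \right)} = \frac{2 \frac{S + S}{S + 3}}{7} = \frac{2 \frac{2 S}{3 + S}}{7} = \frac{4 S}{7 \left(3 + S\right)}$)
$b{\left(I \right)} = \frac{16}{21}$ ($b{\left(I \right)} = 2 \cdot \frac{4}{7} \cdot 6 \frac{1}{3 + 6} = 2 \cdot \frac{4}{7} \cdot 6 \cdot \frac{1}{9} = 2 \cdot \frac{8}{21} = \frac{16}{21}$)
$- \frac{3384}{b{\left(d{\left(-4 \right)} \right)}} + \frac{1912}{2834} = - \frac{3384}{\frac{16}{21}} + \frac{1912}{2834} = \left(-3384\right) \frac{21}{16} + 1912 \cdot \frac{1}{2834} = - \frac{8883}{2} + \frac{956}{1417} = - \frac{12585299}{2834}$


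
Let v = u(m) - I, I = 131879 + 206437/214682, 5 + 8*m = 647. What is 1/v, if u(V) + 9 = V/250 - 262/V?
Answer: -34456461000/4544528294350519 ≈ -7.5820e-6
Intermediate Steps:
m = 321/4 (m = -5/8 + (⅛)*647 = -5/8 + 647/8 = 321/4 ≈ 80.250)
I = 28312253915/214682 (I = 131879 + 206437*(1/214682) = 131879 + 206437/214682 = 28312253915/214682 ≈ 1.3188e+5)
u(V) = -9 - 262/V + V/250 (u(V) = -9 + (V/250 - 262/V) = -9 + (-262/V + V/250) = -9 - 262/V + V/250)
v = -4544528294350519/34456461000 (v = (-9 - 262/321/4 + (1/250)*(321/4)) - 1*28312253915/214682 = (-9 - 262*4/321 + 321/1000) - 28312253915/214682 = (-9 - 1048/321 + 321/1000) - 28312253915/214682 = -3833959/321000 - 28312253915/214682 = -4544528294350519/34456461000 ≈ -1.3189e+5)
1/v = 1/(-4544528294350519/34456461000) = -34456461000/4544528294350519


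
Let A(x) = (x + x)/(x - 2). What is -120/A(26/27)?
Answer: 840/13 ≈ 64.615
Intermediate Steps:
A(x) = 2*x/(-2 + x) (A(x) = (2*x)/(-2 + x) = 2*x/(-2 + x))
-120/A(26/27) = -120/(2*(26/27)/(-2 + 26/27)) = -120/(2*(26/27)/(-28/27)) = -120/(2*(26/27)*(-27/28)) = -120/(-13/7) = -120*(-7/13) = 840/13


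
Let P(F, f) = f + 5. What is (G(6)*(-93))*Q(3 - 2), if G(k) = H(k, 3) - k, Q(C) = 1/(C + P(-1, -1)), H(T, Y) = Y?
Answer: 279/5 ≈ 55.800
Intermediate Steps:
P(F, f) = 5 + f
Q(C) = 1/(4 + C) (Q(C) = 1/(C + (5 - 1)) = 1/(C + 4) = 1/(4 + C))
G(k) = 3 - k
(G(6)*(-93))*Q(3 - 2) = ((3 - 1*6)*(-93))/(4 + (3 - 2)) = ((3 - 6)*(-93))/(4 + 1) = -3*(-93)/5 = 279*(1/5) = 279/5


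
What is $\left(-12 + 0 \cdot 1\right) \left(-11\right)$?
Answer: $132$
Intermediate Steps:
$\left(-12 + 0 \cdot 1\right) \left(-11\right) = \left(-12 + 0\right) \left(-11\right) = \left(-12\right) \left(-11\right) = 132$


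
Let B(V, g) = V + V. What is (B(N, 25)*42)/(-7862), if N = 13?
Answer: -546/3931 ≈ -0.13890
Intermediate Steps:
B(V, g) = 2*V
(B(N, 25)*42)/(-7862) = ((2*13)*42)/(-7862) = (26*42)*(-1/7862) = 1092*(-1/7862) = -546/3931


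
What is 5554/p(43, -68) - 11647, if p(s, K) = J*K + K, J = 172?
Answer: -68510431/5882 ≈ -11647.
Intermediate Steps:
p(s, K) = 173*K (p(s, K) = 172*K + K = 173*K)
5554/p(43, -68) - 11647 = 5554/((173*(-68))) - 11647 = 5554/(-11764) - 11647 = 5554*(-1/11764) - 11647 = -2777/5882 - 11647 = -68510431/5882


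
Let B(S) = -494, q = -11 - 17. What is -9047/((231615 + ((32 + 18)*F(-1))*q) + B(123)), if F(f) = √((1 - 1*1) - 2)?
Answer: -2090951687/53420836641 - 12665800*I*√2/53420836641 ≈ -0.039141 - 0.0003353*I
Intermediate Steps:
q = -28
F(f) = I*√2 (F(f) = √((1 - 1) - 2) = √(0 - 2) = √(-2) = I*√2)
-9047/((231615 + ((32 + 18)*F(-1))*q) + B(123)) = -9047/((231615 + ((32 + 18)*(I*√2))*(-28)) - 494) = -9047/((231615 + (50*(I*√2))*(-28)) - 494) = -9047/((231615 + (50*I*√2)*(-28)) - 494) = -9047/((231615 - 1400*I*√2) - 494) = -9047/(231121 - 1400*I*√2)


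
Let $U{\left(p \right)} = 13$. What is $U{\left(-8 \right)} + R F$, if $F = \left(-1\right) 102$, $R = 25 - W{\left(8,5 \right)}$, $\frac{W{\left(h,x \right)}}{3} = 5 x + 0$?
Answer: $5113$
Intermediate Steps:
$W{\left(h,x \right)} = 15 x$ ($W{\left(h,x \right)} = 3 \left(5 x + 0\right) = 3 \cdot 5 x = 15 x$)
$R = -50$ ($R = 25 - 15 \cdot 5 = 25 - 75 = -50$)
$F = -102$
$U{\left(-8 \right)} + R F = 13 - -5100 = 13 + 5100 = 5113$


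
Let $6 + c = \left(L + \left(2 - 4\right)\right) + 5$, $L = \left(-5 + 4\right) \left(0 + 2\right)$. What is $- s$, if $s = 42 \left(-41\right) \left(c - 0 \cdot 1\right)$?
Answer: $-8610$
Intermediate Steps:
$L = -2$ ($L = \left(-1\right) 2 = -2$)
$c = -5$ ($c = -6 + \left(\left(-2 + \left(2 - 4\right)\right) + 5\right) = -6 + \left(\left(-2 - 2\right) + 5\right) = -6 + \left(-4 + 5\right) = -6 + 1 = -5$)
$s = 8610$ ($s = 42 \left(-41\right) \left(-5 - 0 \cdot 1\right) = - 1722 \left(-5 - 0\right) = - 1722 \left(-5 + 0\right) = \left(-1722\right) \left(-5\right) = 8610$)
$- s = \left(-1\right) 8610 = -8610$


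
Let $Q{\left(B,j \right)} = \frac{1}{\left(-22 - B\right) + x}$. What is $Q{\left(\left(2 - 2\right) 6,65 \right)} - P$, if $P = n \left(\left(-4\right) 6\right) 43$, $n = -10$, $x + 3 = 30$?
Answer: $- \frac{51599}{5} \approx -10320.0$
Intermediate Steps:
$x = 27$ ($x = -3 + 30 = 27$)
$P = 10320$ ($P = - 10 \left(\left(-4\right) 6\right) 43 = \left(-10\right) \left(-24\right) 43 = 240 \cdot 43 = 10320$)
$Q{\left(B,j \right)} = \frac{1}{5 - B}$ ($Q{\left(B,j \right)} = \frac{1}{\left(-22 - B\right) + 27} = \frac{1}{5 - B}$)
$Q{\left(\left(2 - 2\right) 6,65 \right)} - P = - \frac{1}{-5 + \left(2 - 2\right) 6} - 10320 = - \frac{1}{-5 + 0 \cdot 6} - 10320 = - \frac{1}{-5 + 0} - 10320 = - \frac{1}{-5} - 10320 = \left(-1\right) \left(- \frac{1}{5}\right) - 10320 = \frac{1}{5} - 10320 = - \frac{51599}{5}$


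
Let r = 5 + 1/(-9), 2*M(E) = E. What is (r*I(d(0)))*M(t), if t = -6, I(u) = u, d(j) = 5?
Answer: -220/3 ≈ -73.333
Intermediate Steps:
M(E) = E/2
r = 44/9 (r = 5 - ⅑ = 44/9 ≈ 4.8889)
(r*I(d(0)))*M(t) = ((44/9)*5)*((½)*(-6)) = (220/9)*(-3) = -220/3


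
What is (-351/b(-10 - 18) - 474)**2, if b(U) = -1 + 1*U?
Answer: 179426025/841 ≈ 2.1335e+5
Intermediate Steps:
b(U) = -1 + U
(-351/b(-10 - 18) - 474)**2 = (-351/(-1 + (-10 - 18)) - 474)**2 = (-351/(-1 - 28) - 474)**2 = (-351/(-29) - 474)**2 = (-351*(-1/29) - 474)**2 = (351/29 - 474)**2 = (-13395/29)**2 = 179426025/841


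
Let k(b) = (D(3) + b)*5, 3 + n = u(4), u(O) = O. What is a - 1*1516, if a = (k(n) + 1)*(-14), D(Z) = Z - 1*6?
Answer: -1390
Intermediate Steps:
D(Z) = -6 + Z (D(Z) = Z - 6 = -6 + Z)
n = 1 (n = -3 + 4 = 1)
k(b) = -15 + 5*b (k(b) = ((-6 + 3) + b)*5 = (-3 + b)*5 = -15 + 5*b)
a = 126 (a = ((-15 + 5*1) + 1)*(-14) = ((-15 + 5) + 1)*(-14) = (-10 + 1)*(-14) = -9*(-14) = 126)
a - 1*1516 = 126 - 1*1516 = 126 - 1516 = -1390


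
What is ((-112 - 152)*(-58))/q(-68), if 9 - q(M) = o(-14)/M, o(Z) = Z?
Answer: 520608/299 ≈ 1741.2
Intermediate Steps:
q(M) = 9 + 14/M (q(M) = 9 - (-14)/M = 9 + 14/M)
((-112 - 152)*(-58))/q(-68) = ((-112 - 152)*(-58))/(9 + 14/(-68)) = (-264*(-58))/(9 + 14*(-1/68)) = 15312/(9 - 7/34) = 15312/(299/34) = 15312*(34/299) = 520608/299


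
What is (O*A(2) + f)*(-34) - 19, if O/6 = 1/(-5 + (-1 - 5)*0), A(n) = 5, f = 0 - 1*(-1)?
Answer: 151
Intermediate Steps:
f = 1 (f = 0 + 1 = 1)
O = -6/5 (O = 6/(-5 + (-1 - 5)*0) = 6/(-5 - 6*0) = 6/(-5 + 0) = 6/(-5) = 6*(-⅕) = -6/5 ≈ -1.2000)
(O*A(2) + f)*(-34) - 19 = (-6/5*5 + 1)*(-34) - 19 = (-6 + 1)*(-34) - 19 = -5*(-34) - 19 = 170 - 19 = 151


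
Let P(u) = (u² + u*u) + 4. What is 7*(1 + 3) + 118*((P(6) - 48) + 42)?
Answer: 8288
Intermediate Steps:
P(u) = 4 + 2*u² (P(u) = (u² + u²) + 4 = 2*u² + 4 = 4 + 2*u²)
7*(1 + 3) + 118*((P(6) - 48) + 42) = 7*(1 + 3) + 118*(((4 + 2*6²) - 48) + 42) = 7*4 + 118*(((4 + 2*36) - 48) + 42) = 28 + 118*(((4 + 72) - 48) + 42) = 28 + 118*((76 - 48) + 42) = 28 + 118*(28 + 42) = 28 + 118*70 = 28 + 8260 = 8288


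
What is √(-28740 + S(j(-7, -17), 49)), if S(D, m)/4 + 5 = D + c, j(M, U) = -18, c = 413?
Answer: 6*I*√755 ≈ 164.86*I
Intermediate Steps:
S(D, m) = 1632 + 4*D (S(D, m) = -20 + 4*(D + 413) = -20 + 4*(413 + D) = -20 + (1652 + 4*D) = 1632 + 4*D)
√(-28740 + S(j(-7, -17), 49)) = √(-28740 + (1632 + 4*(-18))) = √(-28740 + (1632 - 72)) = √(-28740 + 1560) = √(-27180) = 6*I*√755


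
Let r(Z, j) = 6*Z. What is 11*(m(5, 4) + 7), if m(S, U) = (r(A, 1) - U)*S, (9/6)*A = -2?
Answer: -583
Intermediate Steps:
A = -4/3 (A = (⅔)*(-2) = -4/3 ≈ -1.3333)
m(S, U) = S*(-8 - U) (m(S, U) = (6*(-4/3) - U)*S = (-8 - U)*S = S*(-8 - U))
11*(m(5, 4) + 7) = 11*(-1*5*(8 + 4) + 7) = 11*(-1*5*12 + 7) = 11*(-60 + 7) = 11*(-53) = -583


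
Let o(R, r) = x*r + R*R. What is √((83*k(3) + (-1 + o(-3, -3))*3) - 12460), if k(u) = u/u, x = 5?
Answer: I*√12398 ≈ 111.35*I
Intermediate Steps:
o(R, r) = R² + 5*r (o(R, r) = 5*r + R*R = 5*r + R² = R² + 5*r)
k(u) = 1
√((83*k(3) + (-1 + o(-3, -3))*3) - 12460) = √((83*1 + (-1 + ((-3)² + 5*(-3)))*3) - 12460) = √((83 + (-1 + (9 - 15))*3) - 12460) = √((83 + (-1 - 6)*3) - 12460) = √((83 - 7*3) - 12460) = √((83 - 21) - 12460) = √(62 - 12460) = √(-12398) = I*√12398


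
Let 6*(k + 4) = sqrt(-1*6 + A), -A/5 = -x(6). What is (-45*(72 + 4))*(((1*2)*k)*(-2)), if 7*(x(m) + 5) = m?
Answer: -54720 + 2280*I*sqrt(1309)/7 ≈ -54720.0 + 11784.0*I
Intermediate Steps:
x(m) = -5 + m/7
A = -145/7 (A = -(-5)*(-5 + (1/7)*6) = -(-5)*(-5 + 6/7) = -(-5)*(-29)/7 = -5*29/7 = -145/7 ≈ -20.714)
k = -4 + I*sqrt(1309)/42 (k = -4 + sqrt(-1*6 - 145/7)/6 = -4 + sqrt(-6 - 145/7)/6 = -4 + sqrt(-187/7)/6 = -4 + (I*sqrt(1309)/7)/6 = -4 + I*sqrt(1309)/42 ≈ -4.0 + 0.86143*I)
(-45*(72 + 4))*(((1*2)*k)*(-2)) = (-45*(72 + 4))*(((1*2)*(-4 + I*sqrt(1309)/42))*(-2)) = (-45*76)*((2*(-4 + I*sqrt(1309)/42))*(-2)) = -3420*(-8 + I*sqrt(1309)/21)*(-2) = -3420*(16 - 2*I*sqrt(1309)/21) = -54720 + 2280*I*sqrt(1309)/7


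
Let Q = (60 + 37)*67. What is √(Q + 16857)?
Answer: 2*√5839 ≈ 152.83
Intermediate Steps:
Q = 6499 (Q = 97*67 = 6499)
√(Q + 16857) = √(6499 + 16857) = √23356 = 2*√5839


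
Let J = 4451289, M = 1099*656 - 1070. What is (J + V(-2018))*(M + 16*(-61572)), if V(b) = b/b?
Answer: -1180829308620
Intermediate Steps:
V(b) = 1
M = 719874 (M = 720944 - 1070 = 719874)
(J + V(-2018))*(M + 16*(-61572)) = (4451289 + 1)*(719874 + 16*(-61572)) = 4451290*(719874 - 985152) = 4451290*(-265278) = -1180829308620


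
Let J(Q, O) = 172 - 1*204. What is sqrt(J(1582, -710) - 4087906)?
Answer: I*sqrt(4087938) ≈ 2021.9*I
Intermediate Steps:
J(Q, O) = -32 (J(Q, O) = 172 - 204 = -32)
sqrt(J(1582, -710) - 4087906) = sqrt(-32 - 4087906) = sqrt(-4087938) = I*sqrt(4087938)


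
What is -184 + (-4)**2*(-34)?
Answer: -728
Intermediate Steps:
-184 + (-4)**2*(-34) = -184 + 16*(-34) = -184 - 544 = -728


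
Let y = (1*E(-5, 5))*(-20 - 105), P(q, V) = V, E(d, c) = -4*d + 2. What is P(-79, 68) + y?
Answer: -2682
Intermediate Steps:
E(d, c) = 2 - 4*d
y = -2750 (y = (1*(2 - 4*(-5)))*(-20 - 105) = (1*(2 + 20))*(-125) = (1*22)*(-125) = 22*(-125) = -2750)
P(-79, 68) + y = 68 - 2750 = -2682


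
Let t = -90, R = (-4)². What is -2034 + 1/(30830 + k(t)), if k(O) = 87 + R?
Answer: -62917721/30933 ≈ -2034.0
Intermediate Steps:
R = 16
k(O) = 103 (k(O) = 87 + 16 = 103)
-2034 + 1/(30830 + k(t)) = -2034 + 1/(30830 + 103) = -2034 + 1/30933 = -62917721/30933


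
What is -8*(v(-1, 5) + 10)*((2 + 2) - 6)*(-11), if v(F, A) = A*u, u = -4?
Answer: 1760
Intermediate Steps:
v(F, A) = -4*A (v(F, A) = A*(-4) = -4*A)
-8*(v(-1, 5) + 10)*((2 + 2) - 6)*(-11) = -8*(-4*5 + 10)*((2 + 2) - 6)*(-11) = -8*(-20 + 10)*(4 - 6)*(-11) = -(-80)*(-2)*(-11) = -8*20*(-11) = -160*(-11) = 1760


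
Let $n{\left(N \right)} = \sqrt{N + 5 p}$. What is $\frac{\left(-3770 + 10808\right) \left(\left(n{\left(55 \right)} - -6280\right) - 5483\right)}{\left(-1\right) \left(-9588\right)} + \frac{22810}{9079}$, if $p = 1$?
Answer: $\frac{501425587}{853426} + \frac{69 \sqrt{15}}{47} \approx 593.23$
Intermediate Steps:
$n{\left(N \right)} = \sqrt{5 + N}$ ($n{\left(N \right)} = \sqrt{N + 5 \cdot 1} = \sqrt{N + 5} = \sqrt{5 + N}$)
$\frac{\left(-3770 + 10808\right) \left(\left(n{\left(55 \right)} - -6280\right) - 5483\right)}{\left(-1\right) \left(-9588\right)} + \frac{22810}{9079} = \frac{\left(-3770 + 10808\right) \left(\left(\sqrt{5 + 55} - -6280\right) - 5483\right)}{\left(-1\right) \left(-9588\right)} + \frac{22810}{9079} = \frac{7038 \left(\left(\sqrt{60} + 6280\right) - 5483\right)}{9588} + 22810 \cdot \frac{1}{9079} = 7038 \left(\left(2 \sqrt{15} + 6280\right) - 5483\right) \frac{1}{9588} + \frac{22810}{9079} = 7038 \left(\left(6280 + 2 \sqrt{15}\right) - 5483\right) \frac{1}{9588} + \frac{22810}{9079} = 7038 \left(797 + 2 \sqrt{15}\right) \frac{1}{9588} + \frac{22810}{9079} = \left(5609286 + 14076 \sqrt{15}\right) \frac{1}{9588} + \frac{22810}{9079} = \left(\frac{54993}{94} + \frac{69 \sqrt{15}}{47}\right) + \frac{22810}{9079} = \frac{501425587}{853426} + \frac{69 \sqrt{15}}{47}$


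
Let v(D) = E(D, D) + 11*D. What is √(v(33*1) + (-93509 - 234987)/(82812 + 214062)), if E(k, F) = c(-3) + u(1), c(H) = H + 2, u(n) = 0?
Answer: √883529119378/49479 ≈ 18.997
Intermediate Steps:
c(H) = 2 + H
E(k, F) = -1 (E(k, F) = (2 - 3) + 0 = -1 + 0 = -1)
v(D) = -1 + 11*D
√(v(33*1) + (-93509 - 234987)/(82812 + 214062)) = √((-1 + 11*(33*1)) + (-93509 - 234987)/(82812 + 214062)) = √((-1 + 11*33) - 328496/296874) = √((-1 + 363) - 328496*1/296874) = √(362 - 164248/148437) = √(53569946/148437) = √883529119378/49479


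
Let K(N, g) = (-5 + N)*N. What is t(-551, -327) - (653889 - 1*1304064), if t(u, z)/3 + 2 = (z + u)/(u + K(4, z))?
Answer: 120282143/185 ≈ 6.5017e+5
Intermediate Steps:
K(N, g) = N*(-5 + N)
t(u, z) = -6 + 3*(u + z)/(-4 + u) (t(u, z) = -6 + 3*((z + u)/(u + 4*(-5 + 4))) = -6 + 3*((u + z)/(u + 4*(-1))) = -6 + 3*((u + z)/(u - 4)) = -6 + 3*((u + z)/(-4 + u)) = -6 + 3*(u + z)/(-4 + u))
t(-551, -327) - (653889 - 1*1304064) = 3*(8 - 327 - 1*(-551))/(-4 - 551) - (653889 - 1*1304064) = 3*(8 - 327 + 551)/(-555) - (653889 - 1304064) = 3*(-1/555)*232 - 1*(-650175) = -232/185 + 650175 = 120282143/185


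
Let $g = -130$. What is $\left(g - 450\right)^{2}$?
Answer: $336400$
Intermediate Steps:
$\left(g - 450\right)^{2} = \left(-130 - 450\right)^{2} = \left(-580\right)^{2} = 336400$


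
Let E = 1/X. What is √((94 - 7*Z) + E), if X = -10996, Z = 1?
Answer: √2629833599/5498 ≈ 9.3274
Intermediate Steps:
E = -1/10996 (E = 1/(-10996) = -1/10996 ≈ -9.0942e-5)
√((94 - 7*Z) + E) = √((94 - 7*1) - 1/10996) = √((94 - 7) - 1/10996) = √(87 - 1/10996) = √(956651/10996) = √2629833599/5498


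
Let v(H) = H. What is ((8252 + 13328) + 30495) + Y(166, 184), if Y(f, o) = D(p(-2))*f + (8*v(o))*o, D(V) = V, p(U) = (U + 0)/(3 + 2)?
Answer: 1614283/5 ≈ 3.2286e+5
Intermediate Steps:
p(U) = U/5
Y(f, o) = 8*o² - 2*f/5 (Y(f, o) = ((⅕)*(-2))*f + (8*o)*o = -2*f/5 + 8*o² = 8*o² - 2*f/5)
((8252 + 13328) + 30495) + Y(166, 184) = ((8252 + 13328) + 30495) + (8*184² - ⅖*166) = (21580 + 30495) + (8*33856 - 332/5) = 52075 + (270848 - 332/5) = 52075 + 1353908/5 = 1614283/5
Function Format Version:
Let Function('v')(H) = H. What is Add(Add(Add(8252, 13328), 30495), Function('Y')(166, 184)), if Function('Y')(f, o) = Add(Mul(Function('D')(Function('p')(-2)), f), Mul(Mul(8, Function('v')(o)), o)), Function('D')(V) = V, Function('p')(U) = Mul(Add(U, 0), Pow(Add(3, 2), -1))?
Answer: Rational(1614283, 5) ≈ 3.2286e+5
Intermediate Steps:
Function('p')(U) = Mul(Rational(1, 5), U) (Function('p')(U) = Mul(U, Pow(5, -1)) = Mul(U, Rational(1, 5)) = Mul(Rational(1, 5), U))
Function('Y')(f, o) = Add(Mul(8, Pow(o, 2)), Mul(Rational(-2, 5), f)) (Function('Y')(f, o) = Add(Mul(Mul(Rational(1, 5), -2), f), Mul(Mul(8, o), o)) = Add(Mul(Rational(-2, 5), f), Mul(8, Pow(o, 2))) = Add(Mul(8, Pow(o, 2)), Mul(Rational(-2, 5), f)))
Add(Add(Add(8252, 13328), 30495), Function('Y')(166, 184)) = Add(Add(Add(8252, 13328), 30495), Add(Mul(8, Pow(184, 2)), Mul(Rational(-2, 5), 166))) = Add(Add(21580, 30495), Add(Mul(8, 33856), Rational(-332, 5))) = Add(52075, Add(270848, Rational(-332, 5))) = Add(52075, Rational(1353908, 5)) = Rational(1614283, 5)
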